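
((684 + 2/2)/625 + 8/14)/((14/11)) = 16049/12250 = 1.31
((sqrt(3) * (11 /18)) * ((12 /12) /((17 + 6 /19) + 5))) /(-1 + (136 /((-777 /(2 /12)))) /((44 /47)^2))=-6549851 * sqrt(3) /247140484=-0.05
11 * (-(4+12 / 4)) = -77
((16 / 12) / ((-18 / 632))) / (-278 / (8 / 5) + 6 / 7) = 35392 / 130707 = 0.27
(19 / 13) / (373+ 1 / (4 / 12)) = 19 / 4888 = 0.00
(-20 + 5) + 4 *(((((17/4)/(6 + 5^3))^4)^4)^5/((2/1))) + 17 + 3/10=202381496702200122016957342546412904963331528577881700968885826178819071984714137919158033685402924291378122426836594728463626940669586344388614311773257614408297365570971399390883453717530785232531447157660099505606917/87991955087913096529111888063657784766665881990383348247341663556008292167267016486590449428436054039729618446450693359608438753000574128500624450660928689163880202112620626039048195009893632918082347787500960287293440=2.30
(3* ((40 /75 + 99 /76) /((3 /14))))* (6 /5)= 14651 /475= 30.84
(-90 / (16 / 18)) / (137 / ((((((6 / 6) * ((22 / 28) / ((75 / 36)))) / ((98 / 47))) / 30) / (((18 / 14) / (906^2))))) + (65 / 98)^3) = -74890449554382 / 242146699975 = -309.28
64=64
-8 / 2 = -4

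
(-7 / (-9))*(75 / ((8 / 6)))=43.75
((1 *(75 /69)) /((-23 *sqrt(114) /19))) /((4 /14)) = -175 *sqrt(114) /6348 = -0.29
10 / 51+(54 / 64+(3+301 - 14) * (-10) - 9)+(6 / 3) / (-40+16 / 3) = -61696507 / 21216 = -2908.02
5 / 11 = 0.45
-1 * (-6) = 6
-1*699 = -699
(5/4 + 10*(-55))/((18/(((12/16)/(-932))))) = 0.02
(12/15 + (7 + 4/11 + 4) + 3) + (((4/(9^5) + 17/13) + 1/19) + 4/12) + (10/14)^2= 682664333158/39306852585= 17.37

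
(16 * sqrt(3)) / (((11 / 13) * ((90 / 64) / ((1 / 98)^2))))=1664 * sqrt(3) / 1188495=0.00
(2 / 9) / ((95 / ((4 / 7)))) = 8 / 5985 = 0.00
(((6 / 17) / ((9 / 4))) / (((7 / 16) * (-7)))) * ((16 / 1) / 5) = -2048 / 12495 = -0.16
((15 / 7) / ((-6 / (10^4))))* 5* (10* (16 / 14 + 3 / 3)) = -18750000 / 49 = -382653.06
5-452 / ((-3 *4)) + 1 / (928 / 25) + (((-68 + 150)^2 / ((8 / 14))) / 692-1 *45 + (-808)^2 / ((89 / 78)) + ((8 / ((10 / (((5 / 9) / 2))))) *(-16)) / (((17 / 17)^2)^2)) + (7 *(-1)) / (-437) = 32154652424445569 / 56196340128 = 572184.10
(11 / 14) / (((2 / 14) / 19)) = 209 / 2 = 104.50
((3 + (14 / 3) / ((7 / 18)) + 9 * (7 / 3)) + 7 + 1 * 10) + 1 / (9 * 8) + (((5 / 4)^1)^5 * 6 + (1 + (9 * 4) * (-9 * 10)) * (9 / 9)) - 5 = -14619689 / 4608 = -3172.68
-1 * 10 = -10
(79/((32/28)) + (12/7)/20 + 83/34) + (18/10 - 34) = 187791/4760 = 39.45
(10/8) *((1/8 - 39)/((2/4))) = -1555/16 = -97.19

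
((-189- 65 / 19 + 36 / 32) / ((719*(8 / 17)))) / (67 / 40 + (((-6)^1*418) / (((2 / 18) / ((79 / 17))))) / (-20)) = -8403253 / 77977315864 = -0.00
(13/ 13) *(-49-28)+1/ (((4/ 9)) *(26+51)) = -23707/ 308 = -76.97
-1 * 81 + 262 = 181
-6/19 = -0.32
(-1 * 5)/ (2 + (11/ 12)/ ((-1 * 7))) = -420/ 157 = -2.68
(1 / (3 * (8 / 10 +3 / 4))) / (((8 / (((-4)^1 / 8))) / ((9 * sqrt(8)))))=-15 * sqrt(2) / 62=-0.34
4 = 4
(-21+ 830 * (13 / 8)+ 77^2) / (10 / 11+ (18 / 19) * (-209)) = -319297 / 8672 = -36.82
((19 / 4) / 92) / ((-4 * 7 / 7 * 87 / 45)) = -285 / 42688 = -0.01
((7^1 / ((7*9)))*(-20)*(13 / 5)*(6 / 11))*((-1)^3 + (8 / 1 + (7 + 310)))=-11232 / 11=-1021.09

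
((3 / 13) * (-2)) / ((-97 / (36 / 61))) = 0.00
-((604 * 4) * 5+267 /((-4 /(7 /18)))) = -289297 /24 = -12054.04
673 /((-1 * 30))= -673 /30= -22.43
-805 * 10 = -8050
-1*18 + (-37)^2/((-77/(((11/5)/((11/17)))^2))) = -430291/1925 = -223.53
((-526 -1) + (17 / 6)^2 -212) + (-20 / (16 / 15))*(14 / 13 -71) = 67870 / 117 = 580.09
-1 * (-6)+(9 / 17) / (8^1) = 825 / 136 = 6.07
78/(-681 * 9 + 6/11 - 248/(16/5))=-1716/136531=-0.01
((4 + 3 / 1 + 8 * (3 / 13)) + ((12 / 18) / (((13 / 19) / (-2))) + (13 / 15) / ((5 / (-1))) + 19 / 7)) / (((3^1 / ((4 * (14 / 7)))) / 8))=4122688 / 20475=201.35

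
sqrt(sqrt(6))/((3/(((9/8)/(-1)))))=-3 * 6^(1/4)/8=-0.59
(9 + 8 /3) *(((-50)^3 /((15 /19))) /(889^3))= -2375000 /903336903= -0.00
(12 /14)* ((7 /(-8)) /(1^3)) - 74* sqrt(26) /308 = -37* sqrt(26) /154 - 3 /4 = -1.98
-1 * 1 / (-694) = 1 / 694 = 0.00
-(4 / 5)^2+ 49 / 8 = 1097 / 200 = 5.48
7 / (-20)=-7 / 20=-0.35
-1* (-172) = 172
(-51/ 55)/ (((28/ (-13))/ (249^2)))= 41106663/ 1540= 26692.64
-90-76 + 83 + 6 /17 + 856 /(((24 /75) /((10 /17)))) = 25345 /17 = 1490.88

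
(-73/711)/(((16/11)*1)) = -803/11376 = -0.07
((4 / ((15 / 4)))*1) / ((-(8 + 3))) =-16 / 165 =-0.10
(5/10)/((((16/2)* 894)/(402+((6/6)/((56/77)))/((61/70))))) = 98473/3490176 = 0.03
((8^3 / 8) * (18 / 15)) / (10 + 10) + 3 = 171 / 25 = 6.84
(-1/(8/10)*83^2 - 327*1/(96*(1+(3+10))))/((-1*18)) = 428661/896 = 478.42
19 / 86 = 0.22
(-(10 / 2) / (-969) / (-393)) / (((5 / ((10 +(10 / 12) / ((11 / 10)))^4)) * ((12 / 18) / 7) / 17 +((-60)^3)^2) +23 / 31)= -3446459235625 / 12246922553133776289509832759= -0.00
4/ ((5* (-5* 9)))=-4/ 225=-0.02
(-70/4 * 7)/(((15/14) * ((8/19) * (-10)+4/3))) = 6517/164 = 39.74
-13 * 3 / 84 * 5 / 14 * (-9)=585 / 392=1.49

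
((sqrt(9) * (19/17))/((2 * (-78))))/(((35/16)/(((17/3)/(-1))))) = 76/1365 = 0.06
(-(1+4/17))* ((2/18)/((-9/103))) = 721/459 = 1.57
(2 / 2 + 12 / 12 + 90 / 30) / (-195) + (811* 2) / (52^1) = 187 / 6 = 31.17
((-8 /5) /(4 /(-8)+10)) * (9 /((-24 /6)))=36 /95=0.38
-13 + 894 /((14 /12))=5273 /7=753.29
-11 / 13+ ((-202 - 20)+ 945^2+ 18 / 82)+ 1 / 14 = 6662091843 / 7462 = 892802.44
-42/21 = -2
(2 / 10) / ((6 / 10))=1 / 3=0.33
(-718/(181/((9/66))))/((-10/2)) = 1077/9955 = 0.11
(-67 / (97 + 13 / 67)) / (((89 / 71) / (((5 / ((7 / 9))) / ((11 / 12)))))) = -43027065 / 11156684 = -3.86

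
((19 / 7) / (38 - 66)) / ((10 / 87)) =-1653 / 1960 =-0.84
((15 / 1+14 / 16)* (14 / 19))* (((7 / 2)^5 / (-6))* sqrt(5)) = -14941423* sqrt(5) / 14592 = -2289.61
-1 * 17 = -17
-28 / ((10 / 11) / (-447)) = 68838 / 5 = 13767.60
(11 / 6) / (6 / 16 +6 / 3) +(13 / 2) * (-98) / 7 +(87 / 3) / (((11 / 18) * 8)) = -211415 / 2508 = -84.30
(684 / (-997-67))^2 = 81 / 196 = 0.41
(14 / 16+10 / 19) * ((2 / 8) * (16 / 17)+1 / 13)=14697 / 33592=0.44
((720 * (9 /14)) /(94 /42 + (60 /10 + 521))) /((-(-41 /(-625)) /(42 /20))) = -6378750 /227837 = -28.00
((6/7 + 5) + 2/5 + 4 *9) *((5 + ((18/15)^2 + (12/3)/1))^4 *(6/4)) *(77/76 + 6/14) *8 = 15792352235567739/1818359375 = 8684945.59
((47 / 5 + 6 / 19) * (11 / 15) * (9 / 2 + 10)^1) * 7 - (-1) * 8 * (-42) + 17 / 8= 4438061 / 11400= 389.30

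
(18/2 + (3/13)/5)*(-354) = -208152/65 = -3202.34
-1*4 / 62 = -0.06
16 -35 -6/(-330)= -1044/55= -18.98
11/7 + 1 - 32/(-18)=274/63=4.35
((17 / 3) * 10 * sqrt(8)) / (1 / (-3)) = -340 * sqrt(2) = -480.83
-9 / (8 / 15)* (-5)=675 / 8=84.38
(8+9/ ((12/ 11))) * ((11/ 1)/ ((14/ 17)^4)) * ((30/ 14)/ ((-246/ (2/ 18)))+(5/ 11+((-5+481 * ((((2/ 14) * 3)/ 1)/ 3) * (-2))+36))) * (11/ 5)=-10275055348415/ 113404032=-90605.73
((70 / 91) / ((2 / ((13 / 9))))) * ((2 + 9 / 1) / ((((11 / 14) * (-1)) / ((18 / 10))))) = -14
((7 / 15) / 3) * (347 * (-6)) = -4858 / 15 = -323.87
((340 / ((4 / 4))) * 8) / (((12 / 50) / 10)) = 340000 / 3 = 113333.33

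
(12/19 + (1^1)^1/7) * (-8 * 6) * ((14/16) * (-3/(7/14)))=3708/19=195.16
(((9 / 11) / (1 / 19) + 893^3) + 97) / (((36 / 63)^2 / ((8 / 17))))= 383833795485 / 374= 1026293570.82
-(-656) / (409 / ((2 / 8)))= 164 / 409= 0.40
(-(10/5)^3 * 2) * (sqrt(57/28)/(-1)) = 8 * sqrt(399)/7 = 22.83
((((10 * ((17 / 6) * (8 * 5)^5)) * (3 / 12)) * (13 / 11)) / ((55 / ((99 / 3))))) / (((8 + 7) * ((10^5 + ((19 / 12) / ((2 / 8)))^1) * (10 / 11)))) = 113152000 / 300019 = 377.15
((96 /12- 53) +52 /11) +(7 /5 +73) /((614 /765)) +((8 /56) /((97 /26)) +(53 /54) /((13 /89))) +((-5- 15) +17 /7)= 66979467287 /1609674066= 41.61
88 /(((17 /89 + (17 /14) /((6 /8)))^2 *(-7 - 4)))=-27945288 /11444689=-2.44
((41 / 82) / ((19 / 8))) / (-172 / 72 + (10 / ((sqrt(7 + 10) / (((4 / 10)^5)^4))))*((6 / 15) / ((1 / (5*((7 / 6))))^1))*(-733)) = -19147410057485103607177734375000 / 217269916823097199347120879382979 + 88663680000000000000000000*sqrt(17) / 217269916823097199347120879382979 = -0.09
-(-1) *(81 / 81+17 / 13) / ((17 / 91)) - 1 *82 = -1184 / 17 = -69.65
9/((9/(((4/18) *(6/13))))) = 4/39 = 0.10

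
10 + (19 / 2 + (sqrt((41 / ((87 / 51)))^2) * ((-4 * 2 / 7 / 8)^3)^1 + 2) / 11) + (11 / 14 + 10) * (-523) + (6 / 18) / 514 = -948423417509 / 168721014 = -5621.25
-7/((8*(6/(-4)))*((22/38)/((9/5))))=399/220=1.81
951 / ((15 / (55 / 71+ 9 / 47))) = 1022008 / 16685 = 61.25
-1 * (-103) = 103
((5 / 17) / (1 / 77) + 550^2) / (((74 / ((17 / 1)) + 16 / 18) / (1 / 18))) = 5142885 / 1604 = 3206.29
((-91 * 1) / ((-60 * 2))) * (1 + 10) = 1001 / 120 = 8.34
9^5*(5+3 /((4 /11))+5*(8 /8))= 4310577 /4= 1077644.25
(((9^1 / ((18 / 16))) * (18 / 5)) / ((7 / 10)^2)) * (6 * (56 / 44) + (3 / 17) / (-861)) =1180296000 / 2629781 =448.82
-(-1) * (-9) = -9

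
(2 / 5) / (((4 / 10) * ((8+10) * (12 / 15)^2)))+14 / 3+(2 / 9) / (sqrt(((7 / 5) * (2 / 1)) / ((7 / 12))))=sqrt(30) / 54+1369 / 288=4.85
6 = 6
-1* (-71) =71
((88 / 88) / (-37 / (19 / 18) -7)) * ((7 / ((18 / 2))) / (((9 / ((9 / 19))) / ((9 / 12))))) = -7 / 9588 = -0.00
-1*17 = -17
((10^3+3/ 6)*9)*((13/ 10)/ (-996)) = -78039/ 6640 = -11.75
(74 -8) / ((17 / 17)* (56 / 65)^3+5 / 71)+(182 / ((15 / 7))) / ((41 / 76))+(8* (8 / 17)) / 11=250.75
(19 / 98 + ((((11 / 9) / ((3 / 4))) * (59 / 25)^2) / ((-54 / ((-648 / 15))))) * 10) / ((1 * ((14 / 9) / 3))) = 120401201 / 857500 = 140.41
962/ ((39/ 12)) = 296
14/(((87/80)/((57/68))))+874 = 884.79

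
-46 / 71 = -0.65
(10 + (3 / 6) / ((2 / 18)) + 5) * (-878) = -17121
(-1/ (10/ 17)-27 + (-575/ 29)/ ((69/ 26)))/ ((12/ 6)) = -31469/ 1740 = -18.09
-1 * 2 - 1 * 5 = -7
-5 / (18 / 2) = -5 / 9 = -0.56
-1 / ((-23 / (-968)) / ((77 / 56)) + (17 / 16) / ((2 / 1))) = -42592 / 23363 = -1.82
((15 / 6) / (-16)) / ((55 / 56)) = -7 / 44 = -0.16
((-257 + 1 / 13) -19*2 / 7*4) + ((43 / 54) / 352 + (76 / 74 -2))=-17894898803 / 63999936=-279.61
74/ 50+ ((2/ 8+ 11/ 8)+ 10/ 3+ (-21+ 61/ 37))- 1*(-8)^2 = -1707469/ 22200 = -76.91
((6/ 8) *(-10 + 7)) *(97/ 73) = -873/ 292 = -2.99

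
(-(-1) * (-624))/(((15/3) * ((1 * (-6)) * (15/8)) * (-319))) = -832/23925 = -0.03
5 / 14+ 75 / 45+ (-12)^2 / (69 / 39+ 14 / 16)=652367 / 11550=56.48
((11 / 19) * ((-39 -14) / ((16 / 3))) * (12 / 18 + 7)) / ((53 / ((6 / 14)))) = -759 / 2128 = -0.36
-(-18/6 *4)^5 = 248832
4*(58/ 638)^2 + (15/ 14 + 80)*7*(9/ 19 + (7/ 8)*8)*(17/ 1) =165763421/ 2299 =72102.40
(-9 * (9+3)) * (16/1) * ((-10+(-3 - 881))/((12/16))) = 2059776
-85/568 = -0.15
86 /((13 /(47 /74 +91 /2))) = 146802 /481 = 305.20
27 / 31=0.87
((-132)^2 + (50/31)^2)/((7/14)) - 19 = 33475669/961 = 34834.20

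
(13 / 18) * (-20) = -130 / 9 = -14.44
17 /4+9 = 53 /4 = 13.25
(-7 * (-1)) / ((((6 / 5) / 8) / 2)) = 93.33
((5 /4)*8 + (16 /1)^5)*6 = 6291516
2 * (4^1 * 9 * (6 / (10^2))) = 108 / 25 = 4.32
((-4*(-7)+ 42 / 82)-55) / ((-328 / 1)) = 543 / 6724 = 0.08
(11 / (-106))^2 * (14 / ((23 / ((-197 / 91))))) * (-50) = 595925 / 839891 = 0.71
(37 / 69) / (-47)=-37 / 3243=-0.01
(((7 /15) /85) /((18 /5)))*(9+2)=77 /4590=0.02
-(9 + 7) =-16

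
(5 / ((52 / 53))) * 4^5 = 67840 / 13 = 5218.46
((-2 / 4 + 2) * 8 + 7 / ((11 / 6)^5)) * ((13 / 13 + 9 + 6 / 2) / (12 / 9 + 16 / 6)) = 6457893 / 161051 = 40.10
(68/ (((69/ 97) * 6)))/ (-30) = -0.53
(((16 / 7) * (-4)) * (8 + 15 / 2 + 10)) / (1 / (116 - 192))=124032 / 7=17718.86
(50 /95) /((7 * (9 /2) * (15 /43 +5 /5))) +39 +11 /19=1374334 /34713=39.59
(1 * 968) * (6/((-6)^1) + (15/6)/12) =-2299/3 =-766.33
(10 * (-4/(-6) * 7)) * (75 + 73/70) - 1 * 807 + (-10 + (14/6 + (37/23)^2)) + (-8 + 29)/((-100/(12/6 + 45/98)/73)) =1998796909/740600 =2698.89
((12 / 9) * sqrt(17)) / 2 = 2.75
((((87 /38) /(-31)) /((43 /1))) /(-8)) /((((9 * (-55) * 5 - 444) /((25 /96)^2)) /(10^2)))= -453125 /908445855744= -0.00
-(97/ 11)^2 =-9409/ 121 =-77.76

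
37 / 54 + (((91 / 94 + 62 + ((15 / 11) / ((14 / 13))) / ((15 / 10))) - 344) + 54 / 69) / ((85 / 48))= -60019965763 / 382057830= -157.10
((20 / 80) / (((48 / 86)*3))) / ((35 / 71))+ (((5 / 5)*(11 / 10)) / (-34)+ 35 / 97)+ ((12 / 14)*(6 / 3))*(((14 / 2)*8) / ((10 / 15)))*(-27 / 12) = -5375007851 / 16621920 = -323.37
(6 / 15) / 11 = 2 / 55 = 0.04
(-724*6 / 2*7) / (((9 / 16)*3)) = -81088 / 9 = -9009.78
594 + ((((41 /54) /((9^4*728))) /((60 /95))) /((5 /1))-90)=7799683208459 /15475561920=504.00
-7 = -7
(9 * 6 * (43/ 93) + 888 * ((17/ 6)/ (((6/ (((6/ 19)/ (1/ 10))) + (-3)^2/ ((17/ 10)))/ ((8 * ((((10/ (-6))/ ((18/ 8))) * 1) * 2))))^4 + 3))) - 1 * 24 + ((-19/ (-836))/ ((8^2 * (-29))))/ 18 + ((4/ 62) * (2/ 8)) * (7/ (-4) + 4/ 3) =335096345342629195288735595003/ 417139891663257779789735424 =803.32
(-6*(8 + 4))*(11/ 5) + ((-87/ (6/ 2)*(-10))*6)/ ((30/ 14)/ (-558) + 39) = -28884816/ 253865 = -113.78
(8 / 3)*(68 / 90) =272 / 135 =2.01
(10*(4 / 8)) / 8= 5 / 8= 0.62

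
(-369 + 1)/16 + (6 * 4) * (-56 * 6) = -8087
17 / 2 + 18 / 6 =23 / 2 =11.50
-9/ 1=-9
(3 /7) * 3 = 9 /7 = 1.29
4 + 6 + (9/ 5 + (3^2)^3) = 740.80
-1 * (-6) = 6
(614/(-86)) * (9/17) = -2763/731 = -3.78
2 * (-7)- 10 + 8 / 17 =-400 / 17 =-23.53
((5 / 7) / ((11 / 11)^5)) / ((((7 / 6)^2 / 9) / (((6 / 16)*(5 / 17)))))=0.52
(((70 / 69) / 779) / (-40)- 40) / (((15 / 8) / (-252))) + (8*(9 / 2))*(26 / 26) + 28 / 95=484860816 / 89585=5412.30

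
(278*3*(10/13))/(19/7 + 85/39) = 43785/334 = 131.09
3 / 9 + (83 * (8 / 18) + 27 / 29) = 38.15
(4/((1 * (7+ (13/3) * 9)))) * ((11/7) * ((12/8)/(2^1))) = 0.10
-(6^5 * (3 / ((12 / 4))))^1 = -7776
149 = 149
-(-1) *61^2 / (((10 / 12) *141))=7442 / 235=31.67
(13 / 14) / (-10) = -13 / 140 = -0.09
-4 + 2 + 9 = 7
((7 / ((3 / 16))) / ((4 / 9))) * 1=84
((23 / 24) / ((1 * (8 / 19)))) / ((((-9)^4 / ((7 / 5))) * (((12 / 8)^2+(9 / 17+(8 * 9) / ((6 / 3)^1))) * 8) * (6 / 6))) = 52003 / 33218605440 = 0.00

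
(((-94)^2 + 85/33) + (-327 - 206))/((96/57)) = 4931.44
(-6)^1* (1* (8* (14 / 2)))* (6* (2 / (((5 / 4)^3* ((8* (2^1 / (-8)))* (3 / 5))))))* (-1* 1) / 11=-43008 / 275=-156.39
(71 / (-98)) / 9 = -71 / 882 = -0.08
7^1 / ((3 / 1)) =7 / 3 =2.33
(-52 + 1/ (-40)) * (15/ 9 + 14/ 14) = -2081/ 15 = -138.73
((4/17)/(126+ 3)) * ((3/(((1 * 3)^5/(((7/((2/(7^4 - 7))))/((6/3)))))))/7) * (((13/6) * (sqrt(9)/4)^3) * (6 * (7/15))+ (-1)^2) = 8911/185760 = 0.05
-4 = -4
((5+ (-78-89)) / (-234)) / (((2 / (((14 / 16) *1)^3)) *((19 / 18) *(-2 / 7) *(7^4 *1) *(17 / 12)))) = -243 / 1074944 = -0.00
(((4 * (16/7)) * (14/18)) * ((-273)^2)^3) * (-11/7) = -4626025175483712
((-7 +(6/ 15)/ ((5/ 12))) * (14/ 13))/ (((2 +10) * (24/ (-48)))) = 1057/ 975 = 1.08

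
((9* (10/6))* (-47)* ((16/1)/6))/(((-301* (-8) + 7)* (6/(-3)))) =188/483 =0.39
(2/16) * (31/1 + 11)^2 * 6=1323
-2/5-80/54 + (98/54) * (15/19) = -1151/2565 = -0.45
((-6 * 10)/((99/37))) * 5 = -3700/33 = -112.12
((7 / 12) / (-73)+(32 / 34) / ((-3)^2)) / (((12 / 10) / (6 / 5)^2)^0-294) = -4315 / 13090068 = -0.00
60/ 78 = 10/ 13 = 0.77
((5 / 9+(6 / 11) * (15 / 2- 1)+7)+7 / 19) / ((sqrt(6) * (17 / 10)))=107870 * sqrt(6) / 95931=2.75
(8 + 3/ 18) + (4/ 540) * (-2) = 2201/ 270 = 8.15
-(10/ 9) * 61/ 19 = -610/ 171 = -3.57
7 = 7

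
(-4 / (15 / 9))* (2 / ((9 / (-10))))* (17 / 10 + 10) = 312 / 5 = 62.40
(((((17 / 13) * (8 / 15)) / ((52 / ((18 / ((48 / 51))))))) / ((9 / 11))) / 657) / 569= 3179 / 3790666620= 0.00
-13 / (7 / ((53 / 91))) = -53 / 49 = -1.08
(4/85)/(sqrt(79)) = 4 * sqrt(79)/6715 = 0.01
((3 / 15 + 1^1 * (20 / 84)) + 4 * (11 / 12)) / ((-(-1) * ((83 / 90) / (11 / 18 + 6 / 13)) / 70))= 1081810 / 3237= 334.20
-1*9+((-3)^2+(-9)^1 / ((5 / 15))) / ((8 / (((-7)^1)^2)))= -477 / 4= -119.25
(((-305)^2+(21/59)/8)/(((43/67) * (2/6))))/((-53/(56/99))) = -20592768049/4437213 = -4640.92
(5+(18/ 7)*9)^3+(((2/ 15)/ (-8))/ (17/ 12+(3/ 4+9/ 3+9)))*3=6498566021/ 291550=22289.71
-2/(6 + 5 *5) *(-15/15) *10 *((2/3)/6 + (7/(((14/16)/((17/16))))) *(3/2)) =2315/279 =8.30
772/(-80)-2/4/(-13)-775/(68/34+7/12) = -80499/260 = -309.61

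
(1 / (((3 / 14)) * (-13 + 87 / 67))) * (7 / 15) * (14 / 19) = -469 / 3420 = -0.14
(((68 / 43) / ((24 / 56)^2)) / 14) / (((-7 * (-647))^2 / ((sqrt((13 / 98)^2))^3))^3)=180276489341 / 198898512265237945479682860702271674365184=0.00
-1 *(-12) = 12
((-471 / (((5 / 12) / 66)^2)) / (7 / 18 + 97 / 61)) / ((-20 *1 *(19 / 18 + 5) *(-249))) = -486591893568 / 2457391375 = -198.01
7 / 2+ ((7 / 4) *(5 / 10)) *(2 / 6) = 91 / 24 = 3.79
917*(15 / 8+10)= 87115 / 8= 10889.38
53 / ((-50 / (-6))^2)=477 / 625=0.76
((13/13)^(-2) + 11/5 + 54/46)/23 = 503/2645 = 0.19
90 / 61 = 1.48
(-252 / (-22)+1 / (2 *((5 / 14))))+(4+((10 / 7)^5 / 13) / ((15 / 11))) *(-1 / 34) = 7799977957 / 612867255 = 12.73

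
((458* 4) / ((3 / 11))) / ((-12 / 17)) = -85646 / 9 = -9516.22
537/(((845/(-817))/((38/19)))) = -877458/845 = -1038.41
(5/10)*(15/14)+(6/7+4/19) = 853/532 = 1.60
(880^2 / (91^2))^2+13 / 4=8748.36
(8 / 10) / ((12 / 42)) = 14 / 5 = 2.80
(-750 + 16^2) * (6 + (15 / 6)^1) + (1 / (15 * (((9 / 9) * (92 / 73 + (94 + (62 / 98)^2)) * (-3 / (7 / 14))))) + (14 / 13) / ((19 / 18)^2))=-29729441177532919 / 7081754035590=-4198.03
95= 95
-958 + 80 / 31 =-29618 / 31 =-955.42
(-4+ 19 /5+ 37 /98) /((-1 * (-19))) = 0.01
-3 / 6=-1 / 2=-0.50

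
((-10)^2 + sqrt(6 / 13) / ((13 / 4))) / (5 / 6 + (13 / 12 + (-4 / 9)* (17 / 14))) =1008* sqrt(78) / 58643 + 25200 / 347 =72.77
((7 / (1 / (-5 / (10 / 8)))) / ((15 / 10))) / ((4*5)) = -0.93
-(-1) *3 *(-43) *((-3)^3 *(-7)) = -24381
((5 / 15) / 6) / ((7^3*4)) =1 / 24696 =0.00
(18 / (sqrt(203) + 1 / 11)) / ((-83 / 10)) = 990 / 1019323 - 10890 * sqrt(203) / 1019323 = -0.15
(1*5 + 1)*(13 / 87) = 26 / 29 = 0.90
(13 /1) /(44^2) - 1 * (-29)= 56157 /1936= 29.01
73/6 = 12.17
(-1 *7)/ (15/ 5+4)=-1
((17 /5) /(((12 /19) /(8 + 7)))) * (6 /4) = 969 /8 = 121.12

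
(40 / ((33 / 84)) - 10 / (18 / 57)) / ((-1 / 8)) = -18520 / 33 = -561.21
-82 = -82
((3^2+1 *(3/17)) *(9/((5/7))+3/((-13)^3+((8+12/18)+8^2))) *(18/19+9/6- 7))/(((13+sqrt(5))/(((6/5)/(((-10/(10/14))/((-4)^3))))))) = -3380345452224/14769586825+260026573248 *sqrt(5)/14769586825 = -189.50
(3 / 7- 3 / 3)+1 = 3 / 7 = 0.43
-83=-83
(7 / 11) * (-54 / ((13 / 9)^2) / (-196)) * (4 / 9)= 486 / 13013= 0.04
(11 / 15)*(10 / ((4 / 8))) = 44 / 3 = 14.67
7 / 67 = 0.10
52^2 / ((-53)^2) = 2704 / 2809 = 0.96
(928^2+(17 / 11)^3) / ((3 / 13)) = 14901130621 / 3993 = 3731813.33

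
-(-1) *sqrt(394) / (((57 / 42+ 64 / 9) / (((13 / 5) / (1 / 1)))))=1638 *sqrt(394) / 5335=6.09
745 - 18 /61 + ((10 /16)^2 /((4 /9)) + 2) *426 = 15390497 /7808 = 1971.12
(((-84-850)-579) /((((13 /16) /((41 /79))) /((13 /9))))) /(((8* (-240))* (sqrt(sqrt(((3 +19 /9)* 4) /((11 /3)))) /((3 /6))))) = 62033* 803022^(1 /4) /7849440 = 0.24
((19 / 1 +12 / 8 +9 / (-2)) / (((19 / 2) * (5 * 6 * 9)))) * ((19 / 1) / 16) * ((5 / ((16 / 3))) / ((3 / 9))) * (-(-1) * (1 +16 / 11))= 9 / 176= 0.05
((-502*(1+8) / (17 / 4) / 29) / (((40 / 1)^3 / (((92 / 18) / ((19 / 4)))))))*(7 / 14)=-0.00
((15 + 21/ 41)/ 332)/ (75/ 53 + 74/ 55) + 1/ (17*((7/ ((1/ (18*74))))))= 73493464321/ 4340573720028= 0.02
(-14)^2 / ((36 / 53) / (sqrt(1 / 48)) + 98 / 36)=-485597448 / 13410983 + 484662528*sqrt(3) / 13410983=26.39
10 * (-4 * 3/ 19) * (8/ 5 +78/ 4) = -133.26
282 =282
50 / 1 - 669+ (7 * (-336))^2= 5531285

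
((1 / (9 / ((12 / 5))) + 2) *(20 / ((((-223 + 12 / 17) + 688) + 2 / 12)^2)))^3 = 104918963500449792 / 11513404317566210007079010881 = 0.00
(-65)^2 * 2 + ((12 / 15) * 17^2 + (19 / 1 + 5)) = 43526 / 5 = 8705.20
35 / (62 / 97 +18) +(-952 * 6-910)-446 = -12775549 / 1808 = -7066.12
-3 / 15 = -1 / 5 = -0.20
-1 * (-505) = 505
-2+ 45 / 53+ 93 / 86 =-317 / 4558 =-0.07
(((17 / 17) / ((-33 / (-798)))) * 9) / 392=171 / 308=0.56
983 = 983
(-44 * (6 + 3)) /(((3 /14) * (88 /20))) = -420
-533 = -533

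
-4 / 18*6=-4 / 3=-1.33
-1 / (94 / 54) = -27 / 47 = -0.57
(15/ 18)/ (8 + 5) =5/ 78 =0.06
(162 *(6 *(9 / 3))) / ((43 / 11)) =32076 / 43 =745.95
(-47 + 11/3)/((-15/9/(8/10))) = 104/5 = 20.80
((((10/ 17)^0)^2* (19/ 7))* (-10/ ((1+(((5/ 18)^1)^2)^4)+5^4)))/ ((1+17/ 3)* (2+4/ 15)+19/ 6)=-37688265169920/ 15887235622895903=-0.00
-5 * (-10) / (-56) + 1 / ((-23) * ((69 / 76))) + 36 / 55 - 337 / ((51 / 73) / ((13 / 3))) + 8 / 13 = -3386471765647 / 1620358740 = -2089.95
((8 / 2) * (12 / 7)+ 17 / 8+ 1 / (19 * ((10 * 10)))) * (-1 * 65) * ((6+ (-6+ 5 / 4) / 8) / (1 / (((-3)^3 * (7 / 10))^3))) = 518279307373737 / 24320000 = 21310826.78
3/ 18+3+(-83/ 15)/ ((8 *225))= 85417/ 27000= 3.16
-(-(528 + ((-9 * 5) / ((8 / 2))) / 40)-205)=23447 / 32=732.72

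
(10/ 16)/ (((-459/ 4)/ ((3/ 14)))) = -5/ 4284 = -0.00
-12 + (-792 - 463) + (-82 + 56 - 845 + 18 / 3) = -2132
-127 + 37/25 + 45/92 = -287571/2300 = -125.03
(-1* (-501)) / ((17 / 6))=3006 / 17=176.82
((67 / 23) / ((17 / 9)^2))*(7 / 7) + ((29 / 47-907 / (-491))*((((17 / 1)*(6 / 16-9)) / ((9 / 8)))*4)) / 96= -11565118729 / 920356914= -12.57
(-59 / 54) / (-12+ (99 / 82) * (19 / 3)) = 2419 / 9639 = 0.25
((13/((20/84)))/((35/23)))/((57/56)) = 16744/475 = 35.25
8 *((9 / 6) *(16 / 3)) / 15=4.27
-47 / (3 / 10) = -470 / 3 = -156.67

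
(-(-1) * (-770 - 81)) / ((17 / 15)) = -12765 / 17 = -750.88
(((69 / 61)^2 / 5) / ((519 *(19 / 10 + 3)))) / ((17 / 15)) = 47610 / 536229589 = 0.00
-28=-28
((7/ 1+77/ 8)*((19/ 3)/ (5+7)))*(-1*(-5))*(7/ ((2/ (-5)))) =-767.75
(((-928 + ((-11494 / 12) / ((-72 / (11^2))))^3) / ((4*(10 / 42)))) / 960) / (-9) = -2353843831741573493 / 4643802316800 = -506878.56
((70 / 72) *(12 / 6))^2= 1225 / 324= 3.78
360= 360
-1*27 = -27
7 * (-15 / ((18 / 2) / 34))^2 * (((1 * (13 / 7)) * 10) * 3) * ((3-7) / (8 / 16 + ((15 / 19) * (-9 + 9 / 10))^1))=17845750 / 21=849797.62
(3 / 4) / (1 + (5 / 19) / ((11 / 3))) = 627 / 896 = 0.70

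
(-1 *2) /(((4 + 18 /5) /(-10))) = 50 /19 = 2.63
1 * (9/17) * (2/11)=18/187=0.10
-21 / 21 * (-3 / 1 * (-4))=-12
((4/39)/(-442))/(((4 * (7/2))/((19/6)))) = -19/361998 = -0.00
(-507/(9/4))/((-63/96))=21632/63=343.37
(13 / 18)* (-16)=-104 / 9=-11.56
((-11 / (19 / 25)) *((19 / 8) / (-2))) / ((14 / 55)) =15125 / 224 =67.52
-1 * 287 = -287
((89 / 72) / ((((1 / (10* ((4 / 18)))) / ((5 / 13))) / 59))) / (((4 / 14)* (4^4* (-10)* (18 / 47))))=-8637895 / 38817792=-0.22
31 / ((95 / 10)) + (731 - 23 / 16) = 222779 / 304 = 732.83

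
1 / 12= 0.08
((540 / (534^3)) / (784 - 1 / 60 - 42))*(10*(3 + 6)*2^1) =27000 / 31384514911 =0.00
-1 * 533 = -533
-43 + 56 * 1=13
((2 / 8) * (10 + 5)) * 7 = 105 / 4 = 26.25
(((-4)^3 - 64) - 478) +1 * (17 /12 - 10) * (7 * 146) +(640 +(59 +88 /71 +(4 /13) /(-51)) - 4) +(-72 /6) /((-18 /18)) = -816239537 /94146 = -8669.93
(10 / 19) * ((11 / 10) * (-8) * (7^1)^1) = -616 / 19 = -32.42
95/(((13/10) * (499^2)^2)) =950/806019474013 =0.00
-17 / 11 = -1.55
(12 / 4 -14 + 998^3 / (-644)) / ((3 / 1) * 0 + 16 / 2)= -248504769 / 1288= -192938.49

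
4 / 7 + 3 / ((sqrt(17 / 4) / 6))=4 / 7 + 36 *sqrt(17) / 17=9.30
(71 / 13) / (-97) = -71 / 1261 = -0.06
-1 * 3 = -3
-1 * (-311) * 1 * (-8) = -2488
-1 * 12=-12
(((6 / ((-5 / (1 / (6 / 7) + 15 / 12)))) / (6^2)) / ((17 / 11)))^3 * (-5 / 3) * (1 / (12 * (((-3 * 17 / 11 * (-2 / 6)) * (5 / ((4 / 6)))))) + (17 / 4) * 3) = 1267209686083 / 420849623808000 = 0.00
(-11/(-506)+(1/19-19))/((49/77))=-25993/874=-29.74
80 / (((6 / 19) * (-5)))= -50.67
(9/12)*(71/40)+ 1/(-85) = 3589/2720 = 1.32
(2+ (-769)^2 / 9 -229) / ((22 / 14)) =4125226 / 99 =41668.95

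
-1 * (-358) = 358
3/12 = 1/4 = 0.25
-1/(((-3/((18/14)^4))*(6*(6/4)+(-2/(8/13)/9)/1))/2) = 157464/746711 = 0.21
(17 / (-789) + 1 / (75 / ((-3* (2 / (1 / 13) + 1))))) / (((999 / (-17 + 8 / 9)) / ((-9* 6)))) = -1260224 / 1313685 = -0.96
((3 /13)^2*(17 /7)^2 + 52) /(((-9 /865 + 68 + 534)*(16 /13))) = 374729245 /5307188432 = 0.07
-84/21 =-4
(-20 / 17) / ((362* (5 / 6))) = -12 / 3077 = -0.00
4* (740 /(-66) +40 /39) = -40.75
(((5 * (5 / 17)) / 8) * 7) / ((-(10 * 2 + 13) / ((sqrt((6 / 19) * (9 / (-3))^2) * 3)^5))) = -129.03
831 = 831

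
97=97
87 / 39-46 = -569 / 13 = -43.77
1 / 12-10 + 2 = -95 / 12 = -7.92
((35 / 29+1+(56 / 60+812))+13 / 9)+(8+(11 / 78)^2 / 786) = 571761654433 / 693393480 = 824.58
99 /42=2.36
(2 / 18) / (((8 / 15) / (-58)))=-145 / 12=-12.08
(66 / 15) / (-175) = -22 / 875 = -0.03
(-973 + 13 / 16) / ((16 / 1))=-15555 / 256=-60.76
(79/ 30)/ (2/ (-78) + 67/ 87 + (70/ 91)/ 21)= 208481/ 61840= 3.37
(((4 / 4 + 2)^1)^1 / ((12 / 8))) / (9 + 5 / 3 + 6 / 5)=15 / 89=0.17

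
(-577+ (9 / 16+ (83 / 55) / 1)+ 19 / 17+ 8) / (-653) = 8464529 / 9768880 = 0.87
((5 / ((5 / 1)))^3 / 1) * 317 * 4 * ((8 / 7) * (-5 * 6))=-304320 / 7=-43474.29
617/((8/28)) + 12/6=4323/2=2161.50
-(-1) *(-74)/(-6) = 37/3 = 12.33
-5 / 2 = -2.50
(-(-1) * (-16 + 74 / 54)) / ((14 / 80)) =-15800 / 189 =-83.60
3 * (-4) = -12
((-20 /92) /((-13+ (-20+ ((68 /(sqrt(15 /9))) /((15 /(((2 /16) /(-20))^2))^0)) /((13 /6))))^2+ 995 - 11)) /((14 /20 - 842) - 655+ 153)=1643356000 *sqrt(15) /110853651525951439+ 31702667750 /332560954577854317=0.00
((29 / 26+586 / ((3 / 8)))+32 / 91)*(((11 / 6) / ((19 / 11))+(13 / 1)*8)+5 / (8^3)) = 2618755166749 / 15934464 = 164345.36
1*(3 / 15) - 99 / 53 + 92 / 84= -3187 / 5565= -0.57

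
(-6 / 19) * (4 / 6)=-4 / 19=-0.21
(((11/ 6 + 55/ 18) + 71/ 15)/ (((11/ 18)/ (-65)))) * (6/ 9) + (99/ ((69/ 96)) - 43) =-445961/ 759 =-587.56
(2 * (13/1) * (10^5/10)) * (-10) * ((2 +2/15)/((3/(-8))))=133120000/9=14791111.11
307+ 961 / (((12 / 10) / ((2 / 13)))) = 16778 / 39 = 430.21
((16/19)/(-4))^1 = -4/19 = -0.21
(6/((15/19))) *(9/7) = 342/35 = 9.77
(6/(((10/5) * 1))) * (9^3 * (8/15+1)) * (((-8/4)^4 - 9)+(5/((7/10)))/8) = 3705507/140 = 26467.91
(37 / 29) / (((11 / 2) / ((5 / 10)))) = 0.12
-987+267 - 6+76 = -650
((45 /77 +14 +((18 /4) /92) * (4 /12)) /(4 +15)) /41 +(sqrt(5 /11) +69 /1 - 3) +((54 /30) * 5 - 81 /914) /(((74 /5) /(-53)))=sqrt(55) /11 +6365015665585 /186622468648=34.78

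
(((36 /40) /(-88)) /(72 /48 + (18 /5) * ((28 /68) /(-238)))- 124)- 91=-27226747 /126632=-215.01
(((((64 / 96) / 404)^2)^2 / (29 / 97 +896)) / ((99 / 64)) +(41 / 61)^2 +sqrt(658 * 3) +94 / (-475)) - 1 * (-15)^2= -28818797155851513881464046 / 128228221701943392345525 +sqrt(1974)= -180.32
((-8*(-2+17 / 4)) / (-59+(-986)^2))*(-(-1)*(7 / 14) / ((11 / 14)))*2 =-0.00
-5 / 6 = -0.83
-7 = -7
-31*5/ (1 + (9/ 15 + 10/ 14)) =-5425/ 81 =-66.98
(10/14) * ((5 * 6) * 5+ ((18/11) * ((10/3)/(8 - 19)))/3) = 12950/121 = 107.02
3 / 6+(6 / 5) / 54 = 47 / 90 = 0.52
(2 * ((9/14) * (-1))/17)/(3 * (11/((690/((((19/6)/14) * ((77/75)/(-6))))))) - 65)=11178000/9607143581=0.00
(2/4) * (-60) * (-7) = 210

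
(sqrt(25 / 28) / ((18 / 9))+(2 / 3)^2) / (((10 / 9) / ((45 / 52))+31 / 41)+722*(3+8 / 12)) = 0.00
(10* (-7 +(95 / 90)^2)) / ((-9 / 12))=19070 / 243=78.48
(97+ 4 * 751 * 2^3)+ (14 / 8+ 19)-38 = 96447 / 4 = 24111.75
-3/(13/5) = -15/13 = -1.15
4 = 4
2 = 2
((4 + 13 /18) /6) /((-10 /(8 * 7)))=-4.41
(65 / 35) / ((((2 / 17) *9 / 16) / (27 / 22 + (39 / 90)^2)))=6191978 / 155925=39.71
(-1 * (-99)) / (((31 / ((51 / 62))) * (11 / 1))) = 459 / 1922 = 0.24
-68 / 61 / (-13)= 68 / 793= 0.09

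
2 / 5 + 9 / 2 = 49 / 10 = 4.90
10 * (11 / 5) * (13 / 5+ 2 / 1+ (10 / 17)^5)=729447642 / 7099285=102.75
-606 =-606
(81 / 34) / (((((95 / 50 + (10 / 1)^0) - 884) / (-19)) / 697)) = 35055 / 979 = 35.81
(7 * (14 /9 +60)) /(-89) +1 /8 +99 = 604169 /6408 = 94.28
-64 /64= -1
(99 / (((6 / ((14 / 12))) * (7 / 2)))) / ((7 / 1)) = 11 / 14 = 0.79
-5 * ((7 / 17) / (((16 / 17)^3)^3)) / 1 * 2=-244151510435 / 34359738368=-7.11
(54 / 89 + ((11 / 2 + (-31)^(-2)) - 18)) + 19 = 1215843 / 171058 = 7.11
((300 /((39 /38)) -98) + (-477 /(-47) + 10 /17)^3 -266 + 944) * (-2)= -27985273911334 /6631071187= -4220.32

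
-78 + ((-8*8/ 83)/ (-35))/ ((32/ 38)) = -226514/ 2905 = -77.97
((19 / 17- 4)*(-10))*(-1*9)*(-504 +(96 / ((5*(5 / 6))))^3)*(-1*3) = 484821224496 / 53125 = 9126046.58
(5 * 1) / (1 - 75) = -0.07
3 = 3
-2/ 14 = -1/ 7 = -0.14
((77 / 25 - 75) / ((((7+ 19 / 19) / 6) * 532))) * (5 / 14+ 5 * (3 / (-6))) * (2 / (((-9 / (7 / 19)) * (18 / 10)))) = -899 / 90972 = -0.01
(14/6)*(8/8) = 7/3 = 2.33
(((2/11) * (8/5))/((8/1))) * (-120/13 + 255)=1278/143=8.94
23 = 23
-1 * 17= -17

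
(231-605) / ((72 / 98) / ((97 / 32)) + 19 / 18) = -31997196 / 111043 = -288.15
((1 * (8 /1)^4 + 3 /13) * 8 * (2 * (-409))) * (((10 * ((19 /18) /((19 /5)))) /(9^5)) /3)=-8711863600 /20726199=-420.33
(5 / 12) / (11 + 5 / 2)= 5 / 162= 0.03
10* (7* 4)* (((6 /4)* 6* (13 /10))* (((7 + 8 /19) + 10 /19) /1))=494676 /19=26035.58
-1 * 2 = -2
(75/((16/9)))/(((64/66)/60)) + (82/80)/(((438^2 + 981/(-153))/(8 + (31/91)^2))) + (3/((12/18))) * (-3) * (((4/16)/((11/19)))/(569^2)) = 160679921234088382374693/61554896275825912960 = 2610.35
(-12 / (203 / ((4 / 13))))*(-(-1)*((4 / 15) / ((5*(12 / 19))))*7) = -304 / 28275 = -0.01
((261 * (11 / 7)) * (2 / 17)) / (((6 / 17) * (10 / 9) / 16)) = 68904 / 35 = 1968.69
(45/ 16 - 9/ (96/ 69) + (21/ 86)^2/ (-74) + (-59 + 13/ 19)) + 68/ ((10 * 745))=-61.96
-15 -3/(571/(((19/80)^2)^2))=-15.00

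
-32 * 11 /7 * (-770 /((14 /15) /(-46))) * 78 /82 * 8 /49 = -4167820800 /14063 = -296367.83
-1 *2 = -2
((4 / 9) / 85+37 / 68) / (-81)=-1681 / 247860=-0.01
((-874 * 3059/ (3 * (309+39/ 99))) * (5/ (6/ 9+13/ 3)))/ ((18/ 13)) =-191159969/ 91890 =-2080.31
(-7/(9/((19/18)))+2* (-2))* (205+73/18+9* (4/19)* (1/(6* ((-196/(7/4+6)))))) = -1007.79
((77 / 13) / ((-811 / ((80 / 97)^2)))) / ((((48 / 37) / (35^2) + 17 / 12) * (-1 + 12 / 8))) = -536067840000 / 76492515184787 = -0.01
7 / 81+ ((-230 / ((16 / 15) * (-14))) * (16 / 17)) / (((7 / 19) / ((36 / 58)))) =47955049 / 1956717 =24.51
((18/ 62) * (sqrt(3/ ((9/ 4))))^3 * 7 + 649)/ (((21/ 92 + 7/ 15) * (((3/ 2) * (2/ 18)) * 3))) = 22080 * sqrt(3)/ 4247 + 1791240/ 959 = 1876.83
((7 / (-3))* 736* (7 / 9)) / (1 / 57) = -685216 / 9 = -76135.11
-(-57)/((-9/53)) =-1007/3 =-335.67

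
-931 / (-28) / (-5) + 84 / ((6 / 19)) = 5187 / 20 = 259.35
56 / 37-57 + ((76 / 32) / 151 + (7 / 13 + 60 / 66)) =-345290831 / 6391528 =-54.02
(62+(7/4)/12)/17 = 2983/816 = 3.66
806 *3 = 2418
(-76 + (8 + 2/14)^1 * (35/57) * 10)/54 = -13/27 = -0.48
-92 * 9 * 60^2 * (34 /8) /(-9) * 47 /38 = 33078600 /19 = 1740978.95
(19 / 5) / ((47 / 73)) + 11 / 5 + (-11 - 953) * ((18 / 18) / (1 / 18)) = -4075816 / 235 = -17343.90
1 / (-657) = -1 / 657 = -0.00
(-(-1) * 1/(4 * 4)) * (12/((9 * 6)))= 1/72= 0.01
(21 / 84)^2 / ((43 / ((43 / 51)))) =1 / 816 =0.00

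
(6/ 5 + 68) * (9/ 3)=207.60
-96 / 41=-2.34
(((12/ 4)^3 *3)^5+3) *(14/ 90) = 8135830276/ 15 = 542388685.07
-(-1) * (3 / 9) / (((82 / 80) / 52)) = 2080 / 123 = 16.91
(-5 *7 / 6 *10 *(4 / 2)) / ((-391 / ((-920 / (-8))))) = 1750 / 51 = 34.31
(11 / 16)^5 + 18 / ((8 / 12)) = 28472603 / 1048576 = 27.15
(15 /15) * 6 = 6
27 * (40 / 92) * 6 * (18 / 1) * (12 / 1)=15213.91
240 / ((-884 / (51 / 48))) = -15 / 52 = -0.29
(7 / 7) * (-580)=-580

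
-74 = -74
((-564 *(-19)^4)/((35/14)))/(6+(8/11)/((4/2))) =-4620065.62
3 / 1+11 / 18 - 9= -97 / 18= -5.39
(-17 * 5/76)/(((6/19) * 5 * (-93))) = 17/2232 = 0.01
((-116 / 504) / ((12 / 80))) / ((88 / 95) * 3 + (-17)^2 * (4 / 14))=-13775 / 766233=-0.02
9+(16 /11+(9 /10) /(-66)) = 2297 /220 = 10.44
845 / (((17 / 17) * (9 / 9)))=845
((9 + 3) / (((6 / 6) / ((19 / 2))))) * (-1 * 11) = -1254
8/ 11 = 0.73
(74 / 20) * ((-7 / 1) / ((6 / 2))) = -259 / 30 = -8.63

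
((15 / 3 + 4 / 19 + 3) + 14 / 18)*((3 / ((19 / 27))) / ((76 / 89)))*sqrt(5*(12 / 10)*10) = 1231137*sqrt(15) / 13718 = 347.59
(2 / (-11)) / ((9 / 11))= -2 / 9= -0.22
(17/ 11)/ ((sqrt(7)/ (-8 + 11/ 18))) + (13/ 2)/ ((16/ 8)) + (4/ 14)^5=218619/ 67228 -323 * sqrt(7)/ 198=-1.06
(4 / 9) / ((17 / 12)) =16 / 51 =0.31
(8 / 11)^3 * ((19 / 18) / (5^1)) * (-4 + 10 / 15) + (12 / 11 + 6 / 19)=775666 / 682803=1.14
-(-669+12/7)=4671/7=667.29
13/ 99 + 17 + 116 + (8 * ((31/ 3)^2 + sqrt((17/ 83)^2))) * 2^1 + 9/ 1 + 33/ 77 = 35552138/ 19173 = 1854.28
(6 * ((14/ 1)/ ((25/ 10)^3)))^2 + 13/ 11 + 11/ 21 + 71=366737779/ 3609375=101.61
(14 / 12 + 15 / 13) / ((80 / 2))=0.06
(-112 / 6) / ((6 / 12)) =-112 / 3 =-37.33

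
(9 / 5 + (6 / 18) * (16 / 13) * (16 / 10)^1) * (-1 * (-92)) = 44068 / 195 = 225.99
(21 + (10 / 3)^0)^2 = 484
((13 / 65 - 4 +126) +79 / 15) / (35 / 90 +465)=11472 / 41885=0.27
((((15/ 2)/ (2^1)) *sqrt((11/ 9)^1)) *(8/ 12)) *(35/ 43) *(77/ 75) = 539 *sqrt(11)/ 774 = 2.31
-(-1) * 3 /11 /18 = 1 /66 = 0.02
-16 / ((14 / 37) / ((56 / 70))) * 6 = -7104 / 35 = -202.97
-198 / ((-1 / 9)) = 1782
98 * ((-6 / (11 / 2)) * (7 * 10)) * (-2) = 164640 / 11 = 14967.27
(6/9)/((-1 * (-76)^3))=1/658464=0.00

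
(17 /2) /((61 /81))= 11.29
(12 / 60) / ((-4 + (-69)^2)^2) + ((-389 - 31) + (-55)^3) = -18872061139774 / 113145245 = -166795.00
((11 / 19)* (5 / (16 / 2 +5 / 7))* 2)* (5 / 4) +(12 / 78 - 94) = -2802935 / 30134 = -93.02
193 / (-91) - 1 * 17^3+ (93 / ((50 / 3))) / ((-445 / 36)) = -4976402502 / 1012375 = -4915.57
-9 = -9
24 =24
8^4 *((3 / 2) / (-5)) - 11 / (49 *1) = -301111 / 245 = -1229.02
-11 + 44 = 33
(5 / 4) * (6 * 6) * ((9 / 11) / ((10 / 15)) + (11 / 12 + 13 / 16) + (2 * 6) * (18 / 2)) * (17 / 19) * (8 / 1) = 14939175 / 418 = 35739.65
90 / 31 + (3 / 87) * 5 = 2765 / 899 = 3.08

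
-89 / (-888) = 89 / 888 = 0.10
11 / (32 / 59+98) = 649 / 5814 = 0.11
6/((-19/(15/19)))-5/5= -451/361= -1.25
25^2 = 625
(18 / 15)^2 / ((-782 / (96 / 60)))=-0.00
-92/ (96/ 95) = -2185/ 24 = -91.04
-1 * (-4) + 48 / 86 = 196 / 43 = 4.56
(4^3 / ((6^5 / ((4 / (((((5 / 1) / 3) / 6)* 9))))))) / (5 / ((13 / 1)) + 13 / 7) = 0.01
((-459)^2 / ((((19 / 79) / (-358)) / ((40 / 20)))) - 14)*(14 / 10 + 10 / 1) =-7150176210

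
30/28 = 15/14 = 1.07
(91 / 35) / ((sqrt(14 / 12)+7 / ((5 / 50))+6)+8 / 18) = 160992 / 4732495 - 351*sqrt(42) / 4732495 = 0.03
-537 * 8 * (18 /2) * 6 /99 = -25776 /11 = -2343.27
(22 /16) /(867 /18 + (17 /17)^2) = 33 /1180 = 0.03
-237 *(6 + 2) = -1896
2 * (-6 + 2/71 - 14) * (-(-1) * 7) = -19852/71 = -279.61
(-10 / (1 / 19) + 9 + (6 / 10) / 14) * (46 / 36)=-291341 / 1260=-231.22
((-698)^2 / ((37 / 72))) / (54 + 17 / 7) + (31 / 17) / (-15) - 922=11835774473 / 745365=15879.17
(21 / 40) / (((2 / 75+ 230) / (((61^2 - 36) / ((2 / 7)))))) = 8125425 / 276032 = 29.44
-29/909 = -0.03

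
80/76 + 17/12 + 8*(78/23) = 155221/5244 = 29.60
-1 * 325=-325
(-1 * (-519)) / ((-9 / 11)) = -1903 / 3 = -634.33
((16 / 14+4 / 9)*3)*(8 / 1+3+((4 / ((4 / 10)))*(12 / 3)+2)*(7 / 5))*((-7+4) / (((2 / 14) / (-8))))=55840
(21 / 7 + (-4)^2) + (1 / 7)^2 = 932 / 49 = 19.02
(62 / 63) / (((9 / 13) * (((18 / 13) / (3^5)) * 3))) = 83.16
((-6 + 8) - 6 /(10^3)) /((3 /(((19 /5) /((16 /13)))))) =246259 /120000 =2.05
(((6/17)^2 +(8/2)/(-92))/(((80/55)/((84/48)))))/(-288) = -41503/122517504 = -0.00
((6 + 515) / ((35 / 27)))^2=197880489 / 1225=161535.09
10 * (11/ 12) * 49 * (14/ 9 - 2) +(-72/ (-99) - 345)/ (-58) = -3336571/ 17226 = -193.69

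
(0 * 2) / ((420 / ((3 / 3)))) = 0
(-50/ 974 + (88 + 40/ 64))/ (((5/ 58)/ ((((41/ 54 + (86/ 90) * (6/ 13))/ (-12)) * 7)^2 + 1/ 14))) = 69802472093241169/ 120957756192000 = 577.08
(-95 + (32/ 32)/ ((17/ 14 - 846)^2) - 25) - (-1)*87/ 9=-46299593911/ 419633787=-110.33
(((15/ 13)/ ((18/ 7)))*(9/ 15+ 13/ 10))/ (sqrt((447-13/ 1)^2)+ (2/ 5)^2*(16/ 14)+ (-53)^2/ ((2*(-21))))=23275/ 10027342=0.00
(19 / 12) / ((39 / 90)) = 95 / 26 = 3.65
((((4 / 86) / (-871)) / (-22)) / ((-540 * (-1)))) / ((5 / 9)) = 1 / 123594900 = 0.00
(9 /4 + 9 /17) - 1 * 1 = 121 /68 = 1.78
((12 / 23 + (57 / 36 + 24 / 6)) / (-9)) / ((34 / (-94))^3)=174941755 / 12203892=14.33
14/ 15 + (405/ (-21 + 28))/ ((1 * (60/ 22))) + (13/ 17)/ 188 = 7433663/ 335580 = 22.15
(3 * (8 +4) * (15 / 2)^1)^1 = 270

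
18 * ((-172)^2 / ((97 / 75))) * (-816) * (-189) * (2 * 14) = 172464874444800 / 97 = 1777988396338.14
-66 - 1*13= -79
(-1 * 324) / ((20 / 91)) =-7371 / 5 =-1474.20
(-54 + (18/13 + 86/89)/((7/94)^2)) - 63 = 17400839/56693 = 306.93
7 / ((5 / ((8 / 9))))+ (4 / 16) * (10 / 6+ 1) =86 / 45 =1.91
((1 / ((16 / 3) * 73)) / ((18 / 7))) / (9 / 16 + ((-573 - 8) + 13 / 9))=-21 / 12172750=-0.00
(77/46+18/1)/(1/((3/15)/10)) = 181/460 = 0.39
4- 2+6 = 8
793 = 793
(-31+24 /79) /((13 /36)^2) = -3142800 /13351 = -235.40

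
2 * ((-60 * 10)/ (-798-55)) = 1200/ 853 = 1.41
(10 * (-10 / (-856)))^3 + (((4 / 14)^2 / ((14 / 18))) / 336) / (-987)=12340190539 / 7741575935576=0.00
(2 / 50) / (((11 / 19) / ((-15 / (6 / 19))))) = -361 / 110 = -3.28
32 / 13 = 2.46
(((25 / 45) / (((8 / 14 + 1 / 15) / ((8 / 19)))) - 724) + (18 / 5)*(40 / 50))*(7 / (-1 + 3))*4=-963395048 / 95475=-10090.55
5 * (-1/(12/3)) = -5/4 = -1.25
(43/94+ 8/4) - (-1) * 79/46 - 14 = -10621/1081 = -9.83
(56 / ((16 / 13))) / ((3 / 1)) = 91 / 6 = 15.17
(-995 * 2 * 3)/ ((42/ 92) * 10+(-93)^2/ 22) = -1006940/ 67079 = -15.01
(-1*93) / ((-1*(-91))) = -93 / 91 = -1.02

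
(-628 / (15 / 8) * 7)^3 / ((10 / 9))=-21747684130816 / 1875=-11598764869.77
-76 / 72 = -19 / 18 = -1.06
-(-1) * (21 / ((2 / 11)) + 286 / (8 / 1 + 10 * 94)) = 115.80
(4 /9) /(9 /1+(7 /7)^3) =2 /45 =0.04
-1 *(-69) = 69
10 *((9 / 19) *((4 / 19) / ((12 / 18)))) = 540 / 361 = 1.50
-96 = -96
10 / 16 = 5 / 8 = 0.62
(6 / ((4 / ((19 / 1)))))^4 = 10556001 / 16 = 659750.06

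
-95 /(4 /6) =-285 /2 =-142.50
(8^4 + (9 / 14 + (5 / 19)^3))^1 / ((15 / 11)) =3004.22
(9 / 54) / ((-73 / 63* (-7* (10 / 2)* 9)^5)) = 1 / 21561865368750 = 0.00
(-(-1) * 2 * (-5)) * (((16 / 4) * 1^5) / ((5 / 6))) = -48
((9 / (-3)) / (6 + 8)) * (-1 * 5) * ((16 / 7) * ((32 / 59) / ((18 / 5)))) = 3200 / 8673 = 0.37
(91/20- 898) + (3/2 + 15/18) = -53467/60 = -891.12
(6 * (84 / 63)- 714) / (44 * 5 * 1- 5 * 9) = -706 / 175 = -4.03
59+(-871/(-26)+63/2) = 124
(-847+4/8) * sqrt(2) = -1693 * sqrt(2)/2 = -1197.13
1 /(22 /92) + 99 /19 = 1963 /209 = 9.39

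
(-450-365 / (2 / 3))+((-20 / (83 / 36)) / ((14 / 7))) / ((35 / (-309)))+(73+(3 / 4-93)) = -978.46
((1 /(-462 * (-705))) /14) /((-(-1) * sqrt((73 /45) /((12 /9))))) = sqrt(1095) /166437810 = 0.00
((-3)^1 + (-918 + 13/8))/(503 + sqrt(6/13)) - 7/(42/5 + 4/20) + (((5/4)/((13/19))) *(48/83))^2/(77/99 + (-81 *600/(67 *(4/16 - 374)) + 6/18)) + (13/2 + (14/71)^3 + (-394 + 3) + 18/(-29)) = -63152208229075676739657827/163020136346411129673160 + 7355 *sqrt(78)/26312888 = -387.39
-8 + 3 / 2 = -13 / 2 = -6.50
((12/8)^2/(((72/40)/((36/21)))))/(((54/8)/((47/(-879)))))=-940/55377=-0.02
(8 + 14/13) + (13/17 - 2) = 1733/221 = 7.84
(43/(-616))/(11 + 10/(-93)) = -3999/624008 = -0.01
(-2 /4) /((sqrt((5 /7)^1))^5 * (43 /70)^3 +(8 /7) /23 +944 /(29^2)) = -138750315405790045440 /322910736683478104759 +1999876705457686804 * sqrt(35) /322910736683478104759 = -0.39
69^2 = 4761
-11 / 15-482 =-7241 / 15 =-482.73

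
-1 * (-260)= 260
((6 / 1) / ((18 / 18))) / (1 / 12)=72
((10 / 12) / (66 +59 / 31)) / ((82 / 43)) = 1333 / 207132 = 0.01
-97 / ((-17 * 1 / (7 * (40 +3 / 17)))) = 463757 / 289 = 1604.70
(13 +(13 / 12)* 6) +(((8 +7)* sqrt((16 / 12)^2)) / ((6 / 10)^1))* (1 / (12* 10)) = 19.78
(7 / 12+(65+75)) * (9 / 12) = 105.44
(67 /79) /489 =67 /38631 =0.00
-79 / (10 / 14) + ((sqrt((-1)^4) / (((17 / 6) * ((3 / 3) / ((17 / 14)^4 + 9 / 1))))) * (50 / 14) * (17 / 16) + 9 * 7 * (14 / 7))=326624167 / 10756480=30.37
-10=-10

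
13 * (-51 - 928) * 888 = -11301576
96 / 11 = 8.73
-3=-3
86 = 86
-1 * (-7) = 7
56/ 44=14/ 11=1.27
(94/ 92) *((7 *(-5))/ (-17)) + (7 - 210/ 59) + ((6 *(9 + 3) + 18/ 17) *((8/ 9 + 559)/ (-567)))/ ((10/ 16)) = -4790979383/ 43600410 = -109.88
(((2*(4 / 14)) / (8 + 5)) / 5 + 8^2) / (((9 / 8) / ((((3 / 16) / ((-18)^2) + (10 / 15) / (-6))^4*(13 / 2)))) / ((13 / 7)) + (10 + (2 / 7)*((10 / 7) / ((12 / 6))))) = 881791467961131 / 8741823093682585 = 0.10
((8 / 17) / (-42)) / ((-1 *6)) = 2 / 1071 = 0.00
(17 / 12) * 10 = 85 / 6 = 14.17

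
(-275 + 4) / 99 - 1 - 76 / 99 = -446 / 99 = -4.51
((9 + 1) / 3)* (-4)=-40 / 3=-13.33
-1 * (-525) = 525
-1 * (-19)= 19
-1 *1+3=2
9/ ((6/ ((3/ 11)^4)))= 243/ 29282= 0.01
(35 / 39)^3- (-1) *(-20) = -1143505 / 59319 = -19.28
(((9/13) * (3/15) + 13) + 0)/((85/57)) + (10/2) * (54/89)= 5824092/491725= 11.84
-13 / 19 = -0.68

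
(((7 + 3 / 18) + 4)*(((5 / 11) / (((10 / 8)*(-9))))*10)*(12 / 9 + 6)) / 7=-2680 / 567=-4.73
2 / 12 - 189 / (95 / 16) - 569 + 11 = -336109 / 570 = -589.66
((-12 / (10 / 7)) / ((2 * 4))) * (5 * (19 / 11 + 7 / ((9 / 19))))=-5719 / 66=-86.65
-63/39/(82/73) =-1533/1066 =-1.44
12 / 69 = 4 / 23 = 0.17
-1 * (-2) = 2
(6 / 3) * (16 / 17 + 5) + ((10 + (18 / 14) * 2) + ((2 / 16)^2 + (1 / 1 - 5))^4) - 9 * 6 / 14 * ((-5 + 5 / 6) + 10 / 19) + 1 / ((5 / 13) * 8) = 55163249592361 / 189666426880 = 290.84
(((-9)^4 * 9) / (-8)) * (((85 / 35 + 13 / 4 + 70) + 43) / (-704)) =196219827 / 157696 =1244.29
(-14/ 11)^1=-14/ 11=-1.27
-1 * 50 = -50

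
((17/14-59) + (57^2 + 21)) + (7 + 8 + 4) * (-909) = -196823/14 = -14058.79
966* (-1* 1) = -966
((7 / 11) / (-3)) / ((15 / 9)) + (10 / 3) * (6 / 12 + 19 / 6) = 5987 / 495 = 12.09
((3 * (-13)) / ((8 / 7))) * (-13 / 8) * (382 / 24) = 225953 / 256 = 882.63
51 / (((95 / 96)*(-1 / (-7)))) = 34272 / 95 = 360.76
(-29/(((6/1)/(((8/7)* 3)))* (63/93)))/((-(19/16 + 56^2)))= 0.01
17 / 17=1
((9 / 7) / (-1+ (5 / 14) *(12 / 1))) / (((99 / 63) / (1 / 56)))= 9 / 2024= 0.00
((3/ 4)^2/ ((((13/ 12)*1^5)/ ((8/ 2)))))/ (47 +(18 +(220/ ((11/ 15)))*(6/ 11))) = 297/ 32695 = 0.01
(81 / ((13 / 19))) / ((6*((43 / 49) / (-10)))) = -125685 / 559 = -224.84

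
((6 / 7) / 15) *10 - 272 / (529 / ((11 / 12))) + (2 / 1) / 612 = 117127 / 1133118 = 0.10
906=906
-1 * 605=-605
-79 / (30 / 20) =-158 / 3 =-52.67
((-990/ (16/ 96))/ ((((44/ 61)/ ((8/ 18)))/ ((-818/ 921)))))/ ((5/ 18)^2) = 64667808/ 1535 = 42128.87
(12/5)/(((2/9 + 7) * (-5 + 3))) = -54/325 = -0.17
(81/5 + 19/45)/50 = 374/1125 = 0.33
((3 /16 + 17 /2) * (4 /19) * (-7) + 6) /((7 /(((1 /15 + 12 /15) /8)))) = -6721 /63840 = -0.11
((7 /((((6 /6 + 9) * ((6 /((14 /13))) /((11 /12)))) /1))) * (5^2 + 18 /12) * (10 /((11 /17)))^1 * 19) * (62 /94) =26003761 /43992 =591.10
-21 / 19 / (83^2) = -21 / 130891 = -0.00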